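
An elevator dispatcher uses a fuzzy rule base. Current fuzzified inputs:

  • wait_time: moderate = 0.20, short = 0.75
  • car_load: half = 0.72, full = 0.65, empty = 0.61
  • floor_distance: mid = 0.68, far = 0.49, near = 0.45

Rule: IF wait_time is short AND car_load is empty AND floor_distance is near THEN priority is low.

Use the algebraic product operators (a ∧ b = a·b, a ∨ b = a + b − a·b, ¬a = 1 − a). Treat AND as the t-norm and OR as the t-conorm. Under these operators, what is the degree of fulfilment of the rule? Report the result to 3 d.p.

0.206

firing strength: short=0.75, empty=0.61, near=0.45; AND[a·b] → w = 0.2059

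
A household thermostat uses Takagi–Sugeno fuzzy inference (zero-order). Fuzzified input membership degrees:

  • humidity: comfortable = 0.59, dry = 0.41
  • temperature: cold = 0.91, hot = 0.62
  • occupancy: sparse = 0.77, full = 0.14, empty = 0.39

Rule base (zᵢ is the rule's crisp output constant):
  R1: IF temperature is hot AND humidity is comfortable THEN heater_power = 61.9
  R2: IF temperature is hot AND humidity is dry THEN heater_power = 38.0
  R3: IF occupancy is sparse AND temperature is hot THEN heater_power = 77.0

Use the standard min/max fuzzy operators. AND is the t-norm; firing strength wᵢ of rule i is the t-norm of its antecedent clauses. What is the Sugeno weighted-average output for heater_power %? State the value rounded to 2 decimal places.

61.63

R1 (z=61.9): hot=0.62, comfortable=0.59; AND[min(a, b)] → w = 0.59
R2 (z=38.0): hot=0.62, dry=0.41; AND[min(a, b)] → w = 0.41
R3 (z=77.0): sparse=0.77, hot=0.62; AND[min(a, b)] → w = 0.62
Weighted average = (0.59·61.9 + 0.41·38.0 + 0.62·77.0) / (0.59 + 0.41 + 0.62)
  = 99.8410 / 1.6200 = 61.63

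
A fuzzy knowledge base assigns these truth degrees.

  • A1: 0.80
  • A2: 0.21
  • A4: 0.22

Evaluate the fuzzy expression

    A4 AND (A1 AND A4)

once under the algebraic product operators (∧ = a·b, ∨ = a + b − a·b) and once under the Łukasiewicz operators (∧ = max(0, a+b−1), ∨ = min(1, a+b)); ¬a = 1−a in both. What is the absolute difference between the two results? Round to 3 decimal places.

Under algebraic product:
  A1 AND A4 = a·b on (0.8000, 0.2200) = 0.1760
  A4 AND (A1 AND A4) = a·b on (0.2200, 0.1760) = 0.0387
  → value = 0.0387
Under Łukasiewicz:
  A1 AND A4 = max(0, a+b−1) on (0.80, 0.22) = 0.02
  A4 AND (A1 AND A4) = max(0, a+b−1) on (0.22, 0.02) = 0.00
  → value = 0.0000
|0.0387 − 0.0000| = 0.039

0.039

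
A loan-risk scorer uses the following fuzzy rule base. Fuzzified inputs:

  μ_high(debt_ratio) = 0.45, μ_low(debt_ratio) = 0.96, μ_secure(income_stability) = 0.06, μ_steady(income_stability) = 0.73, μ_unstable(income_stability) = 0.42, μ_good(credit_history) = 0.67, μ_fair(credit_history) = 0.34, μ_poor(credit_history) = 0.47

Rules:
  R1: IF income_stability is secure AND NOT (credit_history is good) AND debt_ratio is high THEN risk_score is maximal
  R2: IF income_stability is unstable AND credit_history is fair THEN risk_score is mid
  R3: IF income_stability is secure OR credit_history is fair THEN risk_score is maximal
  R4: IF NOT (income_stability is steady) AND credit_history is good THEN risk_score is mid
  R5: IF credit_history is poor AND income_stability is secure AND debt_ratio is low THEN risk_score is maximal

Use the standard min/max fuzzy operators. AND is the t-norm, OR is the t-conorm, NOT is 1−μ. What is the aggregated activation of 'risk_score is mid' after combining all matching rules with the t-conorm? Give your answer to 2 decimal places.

0.34

R1: secure=0.06, ¬good=1−0.67=0.33, high=0.45; AND[min(a, b)] → w = 0.06
R2: unstable=0.42, fair=0.34; AND[min(a, b)] → w = 0.34
R3: secure=0.06, fair=0.34; OR[max(a, b)] → w = 0.34
R4: ¬steady=1−0.73=0.27, good=0.67; AND[min(a, b)] → w = 0.27
R5: poor=0.47, secure=0.06, low=0.96; AND[min(a, b)] → w = 0.06
Rules with consequent 'mid': {R2, R4} → strengths 0.34, 0.27
Aggregate via t-conorm [max(a, b)]: 0.34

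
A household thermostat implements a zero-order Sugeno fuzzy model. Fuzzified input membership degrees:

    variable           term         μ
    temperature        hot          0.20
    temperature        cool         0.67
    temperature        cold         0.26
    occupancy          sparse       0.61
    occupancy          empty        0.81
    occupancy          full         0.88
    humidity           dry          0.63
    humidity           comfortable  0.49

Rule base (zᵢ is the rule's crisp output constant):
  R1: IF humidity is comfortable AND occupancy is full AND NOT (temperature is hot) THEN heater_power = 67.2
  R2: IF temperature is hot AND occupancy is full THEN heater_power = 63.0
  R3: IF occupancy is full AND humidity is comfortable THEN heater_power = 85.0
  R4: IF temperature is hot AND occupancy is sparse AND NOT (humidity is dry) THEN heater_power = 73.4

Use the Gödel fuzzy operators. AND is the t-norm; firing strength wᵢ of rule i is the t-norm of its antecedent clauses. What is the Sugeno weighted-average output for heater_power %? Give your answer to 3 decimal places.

73.810

R1 (z=67.2): comfortable=0.49, full=0.88, ¬hot=1−0.20=0.80; AND[min(a, b)] → w = 0.49
R2 (z=63.0): hot=0.20, full=0.88; AND[min(a, b)] → w = 0.20
R3 (z=85.0): full=0.88, comfortable=0.49; AND[min(a, b)] → w = 0.49
R4 (z=73.4): hot=0.20, sparse=0.61, ¬dry=1−0.63=0.37; AND[min(a, b)] → w = 0.20
Weighted average = (0.49·67.2 + 0.20·63.0 + 0.49·85.0 + 0.20·73.4) / (0.49 + 0.20 + 0.49 + 0.20)
  = 101.8580 / 1.3800 = 73.810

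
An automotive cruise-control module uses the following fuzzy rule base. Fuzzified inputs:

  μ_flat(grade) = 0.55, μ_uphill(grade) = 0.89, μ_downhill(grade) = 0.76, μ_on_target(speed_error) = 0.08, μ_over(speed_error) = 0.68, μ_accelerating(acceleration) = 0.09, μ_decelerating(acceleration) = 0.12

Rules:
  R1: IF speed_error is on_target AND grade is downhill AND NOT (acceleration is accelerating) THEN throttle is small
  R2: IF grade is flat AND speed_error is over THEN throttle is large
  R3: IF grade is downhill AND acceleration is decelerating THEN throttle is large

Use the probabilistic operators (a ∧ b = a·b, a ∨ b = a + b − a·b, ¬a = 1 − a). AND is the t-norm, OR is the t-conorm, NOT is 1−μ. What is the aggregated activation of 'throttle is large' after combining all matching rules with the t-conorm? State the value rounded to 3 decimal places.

R1: on_target=0.08, downhill=0.76, ¬accelerating=1−0.09=0.91; AND[a·b] → w = 0.0553
R2: flat=0.55, over=0.68; AND[a·b] → w = 0.3740
R3: downhill=0.76, decelerating=0.12; AND[a·b] → w = 0.0912
Rules with consequent 'large': {R2, R3} → strengths 0.3740, 0.0912
Aggregate via t-conorm [a + b − a·b]: 0.4311

0.431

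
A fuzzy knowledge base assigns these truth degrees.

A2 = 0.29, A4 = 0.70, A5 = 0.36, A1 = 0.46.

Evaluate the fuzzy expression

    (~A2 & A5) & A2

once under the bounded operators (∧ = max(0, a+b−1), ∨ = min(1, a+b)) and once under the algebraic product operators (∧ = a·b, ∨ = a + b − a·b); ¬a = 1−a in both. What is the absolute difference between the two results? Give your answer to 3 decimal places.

0.074

Under bounded:
  ~A2 = 1 − 0.29 = 0.71
  ~A2 & A5 = max(0, a+b−1) on (0.71, 0.36) = 0.07
  (~A2 & A5) & A2 = max(0, a+b−1) on (0.07, 0.29) = 0.00
  → value = 0.0000
Under algebraic product:
  ~A2 = 1 − 0.2900 = 0.7100
  ~A2 & A5 = a·b on (0.7100, 0.3600) = 0.2556
  (~A2 & A5) & A2 = a·b on (0.2556, 0.2900) = 0.0741
  → value = 0.0741
|0.0000 − 0.0741| = 0.074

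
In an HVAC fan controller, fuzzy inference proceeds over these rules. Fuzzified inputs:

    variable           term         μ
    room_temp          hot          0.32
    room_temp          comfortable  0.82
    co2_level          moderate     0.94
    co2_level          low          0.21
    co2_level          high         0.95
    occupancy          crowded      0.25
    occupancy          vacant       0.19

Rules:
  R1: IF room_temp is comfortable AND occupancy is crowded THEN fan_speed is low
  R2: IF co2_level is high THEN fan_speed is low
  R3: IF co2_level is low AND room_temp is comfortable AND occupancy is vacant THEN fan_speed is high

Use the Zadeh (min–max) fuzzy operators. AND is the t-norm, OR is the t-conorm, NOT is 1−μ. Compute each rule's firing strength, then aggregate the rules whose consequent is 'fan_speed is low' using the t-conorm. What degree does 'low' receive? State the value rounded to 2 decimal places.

R1: comfortable=0.82, crowded=0.25; AND[min(a, b)] → w = 0.25
R2: high=0.95 → w = 0.95
R3: low=0.21, comfortable=0.82, vacant=0.19; AND[min(a, b)] → w = 0.19
Rules with consequent 'low': {R1, R2} → strengths 0.25, 0.95
Aggregate via t-conorm [max(a, b)]: 0.95

0.95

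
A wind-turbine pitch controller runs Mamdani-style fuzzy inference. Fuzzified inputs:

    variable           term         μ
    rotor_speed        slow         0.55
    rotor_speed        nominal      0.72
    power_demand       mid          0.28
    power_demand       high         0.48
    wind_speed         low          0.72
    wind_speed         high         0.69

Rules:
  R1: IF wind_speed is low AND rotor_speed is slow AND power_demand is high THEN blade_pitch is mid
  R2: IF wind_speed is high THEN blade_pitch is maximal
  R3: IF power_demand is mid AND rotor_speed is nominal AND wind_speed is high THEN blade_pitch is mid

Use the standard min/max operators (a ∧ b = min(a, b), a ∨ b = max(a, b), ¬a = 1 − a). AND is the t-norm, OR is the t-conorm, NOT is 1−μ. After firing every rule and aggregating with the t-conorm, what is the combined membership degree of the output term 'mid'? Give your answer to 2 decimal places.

R1: low=0.72, slow=0.55, high=0.48; AND[min(a, b)] → w = 0.48
R2: high=0.69 → w = 0.69
R3: mid=0.28, nominal=0.72, high=0.69; AND[min(a, b)] → w = 0.28
Rules with consequent 'mid': {R1, R3} → strengths 0.48, 0.28
Aggregate via t-conorm [max(a, b)]: 0.48

0.48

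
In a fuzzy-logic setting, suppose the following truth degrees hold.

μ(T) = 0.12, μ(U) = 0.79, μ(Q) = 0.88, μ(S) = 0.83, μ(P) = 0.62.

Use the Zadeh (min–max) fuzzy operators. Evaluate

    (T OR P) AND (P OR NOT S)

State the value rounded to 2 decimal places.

0.62

T OR P = max(a, b) on (0.12, 0.62) = 0.62
NOT S = 1 − 0.83 = 0.17
P OR NOT S = max(a, b) on (0.62, 0.17) = 0.62
(T OR P) AND (P OR NOT S) = min(a, b) on (0.62, 0.62) = 0.62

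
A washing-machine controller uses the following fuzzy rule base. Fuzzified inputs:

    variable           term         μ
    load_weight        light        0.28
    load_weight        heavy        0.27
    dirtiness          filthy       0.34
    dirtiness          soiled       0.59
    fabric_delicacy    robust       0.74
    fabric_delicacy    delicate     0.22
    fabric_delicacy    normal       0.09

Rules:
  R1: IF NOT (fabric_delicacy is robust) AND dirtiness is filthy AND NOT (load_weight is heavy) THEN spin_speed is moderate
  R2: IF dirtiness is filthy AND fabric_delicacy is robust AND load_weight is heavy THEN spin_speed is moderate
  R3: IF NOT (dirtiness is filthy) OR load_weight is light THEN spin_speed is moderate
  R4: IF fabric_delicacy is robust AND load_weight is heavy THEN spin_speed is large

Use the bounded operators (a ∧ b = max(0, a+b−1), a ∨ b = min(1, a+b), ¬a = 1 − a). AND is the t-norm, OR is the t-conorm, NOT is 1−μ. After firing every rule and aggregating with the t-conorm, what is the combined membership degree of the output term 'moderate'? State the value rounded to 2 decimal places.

0.94

R1: ¬robust=1−0.74=0.26, filthy=0.34, ¬heavy=1−0.27=0.73; AND[max(0, a+b−1)] → w = 0.00
R2: filthy=0.34, robust=0.74, heavy=0.27; AND[max(0, a+b−1)] → w = 0.00
R3: ¬filthy=1−0.34=0.66, light=0.28; OR[min(1, a+b)] → w = 0.94
R4: robust=0.74, heavy=0.27; AND[max(0, a+b−1)] → w = 0.01
Rules with consequent 'moderate': {R1, R2, R3} → strengths 0.00, 0.00, 0.94
Aggregate via t-conorm [min(1, a+b)]: 0.94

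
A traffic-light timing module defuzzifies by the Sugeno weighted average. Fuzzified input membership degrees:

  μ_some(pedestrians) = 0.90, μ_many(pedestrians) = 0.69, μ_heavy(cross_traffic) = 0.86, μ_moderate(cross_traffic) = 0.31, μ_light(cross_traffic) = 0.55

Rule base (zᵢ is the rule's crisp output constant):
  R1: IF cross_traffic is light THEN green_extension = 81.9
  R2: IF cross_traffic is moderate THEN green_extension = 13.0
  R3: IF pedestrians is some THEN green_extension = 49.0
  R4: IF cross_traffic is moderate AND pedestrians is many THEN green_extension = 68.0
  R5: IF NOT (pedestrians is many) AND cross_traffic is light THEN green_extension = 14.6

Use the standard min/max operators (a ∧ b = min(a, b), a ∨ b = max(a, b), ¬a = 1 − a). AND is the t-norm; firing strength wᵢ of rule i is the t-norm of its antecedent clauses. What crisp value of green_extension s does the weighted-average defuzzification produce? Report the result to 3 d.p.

R1 (z=81.9): light=0.55 → w = 0.55
R2 (z=13.0): moderate=0.31 → w = 0.31
R3 (z=49.0): some=0.90 → w = 0.90
R4 (z=68.0): moderate=0.31, many=0.69; AND[min(a, b)] → w = 0.31
R5 (z=14.6): ¬many=1−0.69=0.31, light=0.55; AND[min(a, b)] → w = 0.31
Weighted average = (0.55·81.9 + 0.31·13.0 + 0.90·49.0 + 0.31·68.0 + 0.31·14.6) / (0.55 + 0.31 + 0.90 + 0.31 + 0.31)
  = 118.7810 / 2.3800 = 49.908

49.908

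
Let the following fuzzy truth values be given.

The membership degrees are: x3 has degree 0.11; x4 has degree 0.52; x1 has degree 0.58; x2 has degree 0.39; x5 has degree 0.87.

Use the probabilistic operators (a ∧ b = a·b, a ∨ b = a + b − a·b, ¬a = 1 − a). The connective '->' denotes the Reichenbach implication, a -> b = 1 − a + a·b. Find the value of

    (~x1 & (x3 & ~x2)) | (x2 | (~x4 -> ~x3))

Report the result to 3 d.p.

~x1 = 1 − 0.5800 = 0.4200
~x2 = 1 − 0.3900 = 0.6100
x3 & ~x2 = a·b on (0.1100, 0.6100) = 0.0671
~x1 & (x3 & ~x2) = a·b on (0.4200, 0.0671) = 0.0282
~x4 = 1 − 0.5200 = 0.4800
~x3 = 1 − 0.1100 = 0.8900
~x4 -> ~x3  [Reichenbach: 1 − a + a·b] with a=0.4800, b=0.8900 → 0.9472
x2 | (~x4 -> ~x3) = a + b − a·b on (0.3900, 0.9472) = 0.9678
(~x1 & (x3 & ~x2)) | (x2 | (~x4 -> ~x3)) = a + b − a·b on (0.0282, 0.9678) = 0.9687

0.969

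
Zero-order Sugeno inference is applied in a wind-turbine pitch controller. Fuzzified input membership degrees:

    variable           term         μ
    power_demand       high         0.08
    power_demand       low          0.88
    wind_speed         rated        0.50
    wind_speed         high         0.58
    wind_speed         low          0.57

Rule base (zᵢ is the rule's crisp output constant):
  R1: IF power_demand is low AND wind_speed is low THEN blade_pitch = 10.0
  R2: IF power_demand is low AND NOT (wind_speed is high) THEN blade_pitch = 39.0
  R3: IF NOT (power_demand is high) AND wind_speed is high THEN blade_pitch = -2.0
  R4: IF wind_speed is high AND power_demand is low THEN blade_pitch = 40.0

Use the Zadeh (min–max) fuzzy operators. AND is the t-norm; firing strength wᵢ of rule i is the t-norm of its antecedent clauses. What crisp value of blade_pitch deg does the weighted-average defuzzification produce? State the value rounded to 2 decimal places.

R1 (z=10.0): low=0.88, low=0.57; AND[min(a, b)] → w = 0.57
R2 (z=39.0): low=0.88, ¬high=1−0.58=0.42; AND[min(a, b)] → w = 0.42
R3 (z=-2.0): ¬high=1−0.08=0.92, high=0.58; AND[min(a, b)] → w = 0.58
R4 (z=40.0): high=0.58, low=0.88; AND[min(a, b)] → w = 0.58
Weighted average = (0.57·10.0 + 0.42·39.0 + 0.58·-2.0 + 0.58·40.0) / (0.57 + 0.42 + 0.58 + 0.58)
  = 44.1200 / 2.1500 = 20.52

20.52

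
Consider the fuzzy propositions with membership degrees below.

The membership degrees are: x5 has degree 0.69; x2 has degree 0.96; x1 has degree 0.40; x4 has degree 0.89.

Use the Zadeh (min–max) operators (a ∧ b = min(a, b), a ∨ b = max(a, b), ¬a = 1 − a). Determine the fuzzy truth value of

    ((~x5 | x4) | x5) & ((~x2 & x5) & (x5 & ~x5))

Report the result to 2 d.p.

~x5 = 1 − 0.69 = 0.31
~x5 | x4 = max(a, b) on (0.31, 0.89) = 0.89
(~x5 | x4) | x5 = max(a, b) on (0.89, 0.69) = 0.89
~x2 = 1 − 0.96 = 0.04
~x2 & x5 = min(a, b) on (0.04, 0.69) = 0.04
~x5 = 1 − 0.69 = 0.31
x5 & ~x5 = min(a, b) on (0.69, 0.31) = 0.31
(~x2 & x5) & (x5 & ~x5) = min(a, b) on (0.04, 0.31) = 0.04
((~x5 | x4) | x5) & ((~x2 & x5) & (x5 & ~x5)) = min(a, b) on (0.89, 0.04) = 0.04

0.04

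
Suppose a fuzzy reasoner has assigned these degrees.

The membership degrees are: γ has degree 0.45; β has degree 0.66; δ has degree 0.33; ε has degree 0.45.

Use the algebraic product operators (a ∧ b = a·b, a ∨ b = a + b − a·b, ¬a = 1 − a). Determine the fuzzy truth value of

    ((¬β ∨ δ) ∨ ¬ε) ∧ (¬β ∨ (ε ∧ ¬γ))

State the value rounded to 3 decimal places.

¬β = 1 − 0.6600 = 0.3400
¬β ∨ δ = a + b − a·b on (0.3400, 0.3300) = 0.5578
¬ε = 1 − 0.4500 = 0.5500
(¬β ∨ δ) ∨ ¬ε = a + b − a·b on (0.5578, 0.5500) = 0.8010
¬β = 1 − 0.6600 = 0.3400
¬γ = 1 − 0.4500 = 0.5500
ε ∧ ¬γ = a·b on (0.4500, 0.5500) = 0.2475
¬β ∨ (ε ∧ ¬γ) = a + b − a·b on (0.3400, 0.2475) = 0.5033
((¬β ∨ δ) ∨ ¬ε) ∧ (¬β ∨ (ε ∧ ¬γ)) = a·b on (0.8010, 0.5033) = 0.4032

0.403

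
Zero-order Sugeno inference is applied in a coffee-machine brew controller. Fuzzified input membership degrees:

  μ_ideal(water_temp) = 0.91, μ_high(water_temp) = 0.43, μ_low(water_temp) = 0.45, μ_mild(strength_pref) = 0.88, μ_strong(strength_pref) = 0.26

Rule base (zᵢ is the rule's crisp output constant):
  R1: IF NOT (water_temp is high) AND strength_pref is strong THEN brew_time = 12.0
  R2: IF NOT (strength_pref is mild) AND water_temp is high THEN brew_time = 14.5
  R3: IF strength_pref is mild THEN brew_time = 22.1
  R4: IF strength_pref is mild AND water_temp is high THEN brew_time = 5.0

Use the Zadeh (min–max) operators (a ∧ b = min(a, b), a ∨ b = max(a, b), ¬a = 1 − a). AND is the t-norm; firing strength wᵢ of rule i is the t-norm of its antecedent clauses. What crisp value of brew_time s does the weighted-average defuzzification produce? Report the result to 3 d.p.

15.656

R1 (z=12.0): ¬high=1−0.43=0.57, strong=0.26; AND[min(a, b)] → w = 0.26
R2 (z=14.5): ¬mild=1−0.88=0.12, high=0.43; AND[min(a, b)] → w = 0.12
R3 (z=22.1): mild=0.88 → w = 0.88
R4 (z=5.0): mild=0.88, high=0.43; AND[min(a, b)] → w = 0.43
Weighted average = (0.26·12.0 + 0.12·14.5 + 0.88·22.1 + 0.43·5.0) / (0.26 + 0.12 + 0.88 + 0.43)
  = 26.4580 / 1.6900 = 15.656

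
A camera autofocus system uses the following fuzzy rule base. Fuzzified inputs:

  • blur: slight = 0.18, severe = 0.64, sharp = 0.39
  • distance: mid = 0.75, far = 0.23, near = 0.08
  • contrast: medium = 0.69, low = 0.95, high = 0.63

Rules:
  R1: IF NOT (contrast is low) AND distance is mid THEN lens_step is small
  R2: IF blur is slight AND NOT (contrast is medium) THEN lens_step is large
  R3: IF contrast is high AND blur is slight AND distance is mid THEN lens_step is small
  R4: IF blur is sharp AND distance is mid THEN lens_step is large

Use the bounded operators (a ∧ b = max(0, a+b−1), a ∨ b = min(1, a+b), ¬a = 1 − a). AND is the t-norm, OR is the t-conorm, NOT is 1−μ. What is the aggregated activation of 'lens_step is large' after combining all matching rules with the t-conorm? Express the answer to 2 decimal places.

0.14

R1: ¬low=1−0.95=0.05, mid=0.75; AND[max(0, a+b−1)] → w = 0.00
R2: slight=0.18, ¬medium=1−0.69=0.31; AND[max(0, a+b−1)] → w = 0.00
R3: high=0.63, slight=0.18, mid=0.75; AND[max(0, a+b−1)] → w = 0.00
R4: sharp=0.39, mid=0.75; AND[max(0, a+b−1)] → w = 0.14
Rules with consequent 'large': {R2, R4} → strengths 0.00, 0.14
Aggregate via t-conorm [min(1, a+b)]: 0.14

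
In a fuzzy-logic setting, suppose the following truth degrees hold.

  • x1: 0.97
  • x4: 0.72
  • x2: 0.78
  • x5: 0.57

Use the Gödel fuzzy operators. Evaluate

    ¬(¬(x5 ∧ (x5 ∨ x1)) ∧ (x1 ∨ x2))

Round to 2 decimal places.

x5 ∨ x1 = max(a, b) on (0.57, 0.97) = 0.97
x5 ∧ (x5 ∨ x1) = min(a, b) on (0.57, 0.97) = 0.57
¬(x5 ∧ (x5 ∨ x1)) = 1 − 0.57 = 0.43
x1 ∨ x2 = max(a, b) on (0.97, 0.78) = 0.97
¬(x5 ∧ (x5 ∨ x1)) ∧ (x1 ∨ x2) = min(a, b) on (0.43, 0.97) = 0.43
¬(¬(x5 ∧ (x5 ∨ x1)) ∧ (x1 ∨ x2)) = 1 − 0.43 = 0.57

0.57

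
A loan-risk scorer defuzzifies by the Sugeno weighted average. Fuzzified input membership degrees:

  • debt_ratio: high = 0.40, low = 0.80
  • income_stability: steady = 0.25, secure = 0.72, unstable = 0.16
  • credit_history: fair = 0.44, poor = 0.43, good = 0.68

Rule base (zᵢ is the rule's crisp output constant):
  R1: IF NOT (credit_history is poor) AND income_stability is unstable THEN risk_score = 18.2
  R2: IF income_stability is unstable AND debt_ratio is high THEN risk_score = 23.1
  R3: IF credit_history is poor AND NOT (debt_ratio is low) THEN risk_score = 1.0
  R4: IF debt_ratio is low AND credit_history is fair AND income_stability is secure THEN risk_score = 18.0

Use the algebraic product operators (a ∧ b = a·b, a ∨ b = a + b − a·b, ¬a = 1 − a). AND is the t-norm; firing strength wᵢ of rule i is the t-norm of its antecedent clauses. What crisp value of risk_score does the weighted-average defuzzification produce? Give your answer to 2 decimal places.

R1 (z=18.2): ¬poor=1−0.43=0.57, unstable=0.16; AND[a·b] → w = 0.0912
R2 (z=23.1): unstable=0.16, high=0.40; AND[a·b] → w = 0.0640
R3 (z=1.0): poor=0.43, ¬low=1−0.80=0.20; AND[a·b] → w = 0.0860
R4 (z=18.0): low=0.80, fair=0.44, secure=0.72; AND[a·b] → w = 0.2534
Weighted average = (0.0912·18.2 + 0.0640·23.1 + 0.0860·1.0 + 0.2534·18.0) / (0.0912 + 0.0640 + 0.0860 + 0.2534)
  = 7.7862 / 0.4946 = 15.74

15.74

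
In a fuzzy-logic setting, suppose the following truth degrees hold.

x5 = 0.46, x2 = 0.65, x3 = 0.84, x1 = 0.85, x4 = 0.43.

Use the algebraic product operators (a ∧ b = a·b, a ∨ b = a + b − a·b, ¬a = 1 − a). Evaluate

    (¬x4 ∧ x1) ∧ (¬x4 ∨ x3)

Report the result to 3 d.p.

0.451

¬x4 = 1 − 0.4300 = 0.5700
¬x4 ∧ x1 = a·b on (0.5700, 0.8500) = 0.4845
¬x4 = 1 − 0.4300 = 0.5700
¬x4 ∨ x3 = a + b − a·b on (0.5700, 0.8400) = 0.9312
(¬x4 ∧ x1) ∧ (¬x4 ∨ x3) = a·b on (0.4845, 0.9312) = 0.4512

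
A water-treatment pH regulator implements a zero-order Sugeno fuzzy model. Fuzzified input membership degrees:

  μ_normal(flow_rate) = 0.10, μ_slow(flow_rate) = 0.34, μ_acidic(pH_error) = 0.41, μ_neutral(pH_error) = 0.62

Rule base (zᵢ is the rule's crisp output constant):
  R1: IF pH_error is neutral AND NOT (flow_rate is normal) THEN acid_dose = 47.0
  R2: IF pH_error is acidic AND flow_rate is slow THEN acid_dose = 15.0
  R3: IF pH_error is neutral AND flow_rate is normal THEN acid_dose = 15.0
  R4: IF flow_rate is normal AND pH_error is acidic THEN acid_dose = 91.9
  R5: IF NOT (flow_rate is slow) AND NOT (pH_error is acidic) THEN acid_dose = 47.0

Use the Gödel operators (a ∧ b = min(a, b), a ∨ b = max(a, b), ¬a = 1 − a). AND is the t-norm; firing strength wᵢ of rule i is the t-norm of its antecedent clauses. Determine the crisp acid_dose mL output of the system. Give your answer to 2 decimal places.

R1 (z=47.0): neutral=0.62, ¬normal=1−0.10=0.90; AND[min(a, b)] → w = 0.62
R2 (z=15.0): acidic=0.41, slow=0.34; AND[min(a, b)] → w = 0.34
R3 (z=15.0): neutral=0.62, normal=0.10; AND[min(a, b)] → w = 0.10
R4 (z=91.9): normal=0.10, acidic=0.41; AND[min(a, b)] → w = 0.10
R5 (z=47.0): ¬slow=1−0.34=0.66, ¬acidic=1−0.41=0.59; AND[min(a, b)] → w = 0.59
Weighted average = (0.62·47.0 + 0.34·15.0 + 0.10·15.0 + 0.10·91.9 + 0.59·47.0) / (0.62 + 0.34 + 0.10 + 0.10 + 0.59)
  = 72.6600 / 1.7500 = 41.52

41.52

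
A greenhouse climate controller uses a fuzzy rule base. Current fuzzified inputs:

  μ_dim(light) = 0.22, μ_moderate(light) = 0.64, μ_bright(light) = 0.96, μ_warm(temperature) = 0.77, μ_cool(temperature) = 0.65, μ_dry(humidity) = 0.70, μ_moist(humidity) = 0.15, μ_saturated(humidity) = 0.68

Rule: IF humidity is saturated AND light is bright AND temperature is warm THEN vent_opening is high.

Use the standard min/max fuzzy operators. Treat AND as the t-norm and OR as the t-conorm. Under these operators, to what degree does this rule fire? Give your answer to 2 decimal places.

0.68

firing strength: saturated=0.68, bright=0.96, warm=0.77; AND[min(a, b)] → w = 0.68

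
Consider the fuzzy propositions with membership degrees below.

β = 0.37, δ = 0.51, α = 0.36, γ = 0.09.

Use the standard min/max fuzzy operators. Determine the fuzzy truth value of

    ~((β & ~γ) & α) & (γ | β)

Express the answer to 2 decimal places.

0.37

~γ = 1 − 0.09 = 0.91
β & ~γ = min(a, b) on (0.37, 0.91) = 0.37
(β & ~γ) & α = min(a, b) on (0.37, 0.36) = 0.36
~((β & ~γ) & α) = 1 − 0.36 = 0.64
γ | β = max(a, b) on (0.09, 0.37) = 0.37
~((β & ~γ) & α) & (γ | β) = min(a, b) on (0.64, 0.37) = 0.37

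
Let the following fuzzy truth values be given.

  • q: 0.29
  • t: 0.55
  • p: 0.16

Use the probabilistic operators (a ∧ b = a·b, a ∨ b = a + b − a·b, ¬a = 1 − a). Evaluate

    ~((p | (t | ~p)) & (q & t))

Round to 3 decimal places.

0.850

~p = 1 − 0.1600 = 0.8400
t | ~p = a + b − a·b on (0.5500, 0.8400) = 0.9280
p | (t | ~p) = a + b − a·b on (0.1600, 0.9280) = 0.9395
q & t = a·b on (0.2900, 0.5500) = 0.1595
(p | (t | ~p)) & (q & t) = a·b on (0.9395, 0.1595) = 0.1499
~((p | (t | ~p)) & (q & t)) = 1 − 0.1499 = 0.8501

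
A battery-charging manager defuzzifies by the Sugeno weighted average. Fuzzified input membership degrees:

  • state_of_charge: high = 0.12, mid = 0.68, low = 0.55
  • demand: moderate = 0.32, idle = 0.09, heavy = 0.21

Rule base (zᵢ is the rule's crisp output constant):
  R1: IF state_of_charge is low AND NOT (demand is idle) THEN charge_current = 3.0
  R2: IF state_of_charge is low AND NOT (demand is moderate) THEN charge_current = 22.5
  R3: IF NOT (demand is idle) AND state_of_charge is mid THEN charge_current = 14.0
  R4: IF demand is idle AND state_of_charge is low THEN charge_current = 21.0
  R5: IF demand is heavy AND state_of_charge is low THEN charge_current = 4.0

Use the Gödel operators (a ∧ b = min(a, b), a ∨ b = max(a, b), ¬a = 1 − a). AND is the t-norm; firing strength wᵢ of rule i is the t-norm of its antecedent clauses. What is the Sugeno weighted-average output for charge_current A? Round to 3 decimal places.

12.632

R1 (z=3.0): low=0.55, ¬idle=1−0.09=0.91; AND[min(a, b)] → w = 0.55
R2 (z=22.5): low=0.55, ¬moderate=1−0.32=0.68; AND[min(a, b)] → w = 0.55
R3 (z=14.0): ¬idle=1−0.09=0.91, mid=0.68; AND[min(a, b)] → w = 0.68
R4 (z=21.0): idle=0.09, low=0.55; AND[min(a, b)] → w = 0.09
R5 (z=4.0): heavy=0.21, low=0.55; AND[min(a, b)] → w = 0.21
Weighted average = (0.55·3.0 + 0.55·22.5 + 0.68·14.0 + 0.09·21.0 + 0.21·4.0) / (0.55 + 0.55 + 0.68 + 0.09 + 0.21)
  = 26.2750 / 2.0800 = 12.632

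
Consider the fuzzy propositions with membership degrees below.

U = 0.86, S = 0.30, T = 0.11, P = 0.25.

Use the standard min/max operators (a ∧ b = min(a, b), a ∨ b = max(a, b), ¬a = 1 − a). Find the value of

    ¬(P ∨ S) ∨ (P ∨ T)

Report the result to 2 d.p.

P ∨ S = max(a, b) on (0.25, 0.30) = 0.30
¬(P ∨ S) = 1 − 0.30 = 0.70
P ∨ T = max(a, b) on (0.25, 0.11) = 0.25
¬(P ∨ S) ∨ (P ∨ T) = max(a, b) on (0.70, 0.25) = 0.70

0.70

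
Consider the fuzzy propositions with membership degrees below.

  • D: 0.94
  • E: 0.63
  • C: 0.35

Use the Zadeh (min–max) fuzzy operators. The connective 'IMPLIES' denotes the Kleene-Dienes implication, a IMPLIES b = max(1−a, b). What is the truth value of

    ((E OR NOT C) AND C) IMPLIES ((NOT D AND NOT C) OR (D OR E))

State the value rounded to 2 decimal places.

NOT C = 1 − 0.35 = 0.65
E OR NOT C = max(a, b) on (0.63, 0.65) = 0.65
(E OR NOT C) AND C = min(a, b) on (0.65, 0.35) = 0.35
NOT D = 1 − 0.94 = 0.06
NOT C = 1 − 0.35 = 0.65
NOT D AND NOT C = min(a, b) on (0.06, 0.65) = 0.06
D OR E = max(a, b) on (0.94, 0.63) = 0.94
(NOT D AND NOT C) OR (D OR E) = max(a, b) on (0.06, 0.94) = 0.94
((E OR NOT C) AND C) IMPLIES ((NOT D AND NOT C) OR (D OR E))  [Kleene-Dienes: max(1−a, b)] with a=0.35, b=0.94 → 0.94

0.94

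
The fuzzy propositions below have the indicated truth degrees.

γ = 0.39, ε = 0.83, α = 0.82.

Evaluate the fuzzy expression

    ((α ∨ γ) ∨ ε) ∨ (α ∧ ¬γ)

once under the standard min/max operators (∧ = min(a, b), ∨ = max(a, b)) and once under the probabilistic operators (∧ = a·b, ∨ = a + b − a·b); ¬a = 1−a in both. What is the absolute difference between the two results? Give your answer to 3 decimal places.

0.161

Under standard min/max:
  α ∨ γ = max(a, b) on (0.82, 0.39) = 0.82
  (α ∨ γ) ∨ ε = max(a, b) on (0.82, 0.83) = 0.83
  ¬γ = 1 − 0.39 = 0.61
  α ∧ ¬γ = min(a, b) on (0.82, 0.61) = 0.61
  ((α ∨ γ) ∨ ε) ∨ (α ∧ ¬γ) = max(a, b) on (0.83, 0.61) = 0.83
  → value = 0.8300
Under probabilistic:
  α ∨ γ = a + b − a·b on (0.8200, 0.3900) = 0.8902
  (α ∨ γ) ∨ ε = a + b − a·b on (0.8902, 0.8300) = 0.9813
  ¬γ = 1 − 0.3900 = 0.6100
  α ∧ ¬γ = a·b on (0.8200, 0.6100) = 0.5002
  ((α ∨ γ) ∨ ε) ∨ (α ∧ ¬γ) = a + b − a·b on (0.9813, 0.5002) = 0.9907
  → value = 0.9907
|0.8300 − 0.9907| = 0.161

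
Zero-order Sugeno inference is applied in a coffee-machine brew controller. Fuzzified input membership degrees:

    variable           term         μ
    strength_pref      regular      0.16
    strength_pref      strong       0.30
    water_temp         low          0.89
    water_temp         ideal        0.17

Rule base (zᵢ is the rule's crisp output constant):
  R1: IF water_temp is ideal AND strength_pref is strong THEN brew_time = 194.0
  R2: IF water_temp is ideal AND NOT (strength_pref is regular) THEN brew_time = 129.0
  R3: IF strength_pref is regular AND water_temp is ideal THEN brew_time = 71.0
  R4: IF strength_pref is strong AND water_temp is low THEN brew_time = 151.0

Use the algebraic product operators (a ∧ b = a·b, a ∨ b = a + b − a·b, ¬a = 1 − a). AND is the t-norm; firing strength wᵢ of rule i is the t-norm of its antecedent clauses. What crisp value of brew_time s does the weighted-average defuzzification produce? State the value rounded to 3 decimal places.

144.597

R1 (z=194.0): ideal=0.17, strong=0.30; AND[a·b] → w = 0.0510
R2 (z=129.0): ideal=0.17, ¬regular=1−0.16=0.84; AND[a·b] → w = 0.1428
R3 (z=71.0): regular=0.16, ideal=0.17; AND[a·b] → w = 0.0272
R4 (z=151.0): strong=0.30, low=0.89; AND[a·b] → w = 0.2670
Weighted average = (0.0510·194.0 + 0.1428·129.0 + 0.0272·71.0 + 0.2670·151.0) / (0.0510 + 0.1428 + 0.0272 + 0.2670)
  = 70.5634 / 0.4880 = 144.597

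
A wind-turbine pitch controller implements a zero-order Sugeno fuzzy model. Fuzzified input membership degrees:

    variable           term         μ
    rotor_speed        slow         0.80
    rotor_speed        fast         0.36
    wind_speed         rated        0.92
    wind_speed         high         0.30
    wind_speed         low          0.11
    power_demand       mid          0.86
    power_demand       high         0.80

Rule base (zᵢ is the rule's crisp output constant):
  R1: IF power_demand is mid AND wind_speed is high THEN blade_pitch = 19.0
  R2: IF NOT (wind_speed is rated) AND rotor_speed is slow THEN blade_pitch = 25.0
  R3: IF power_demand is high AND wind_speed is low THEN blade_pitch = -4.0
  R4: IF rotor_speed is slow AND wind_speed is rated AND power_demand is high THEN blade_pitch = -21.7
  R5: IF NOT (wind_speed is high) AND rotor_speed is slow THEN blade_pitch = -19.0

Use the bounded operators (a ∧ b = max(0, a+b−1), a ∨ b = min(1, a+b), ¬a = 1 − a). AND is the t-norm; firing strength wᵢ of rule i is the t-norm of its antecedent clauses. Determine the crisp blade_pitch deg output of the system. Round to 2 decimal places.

R1 (z=19.0): mid=0.86, high=0.30; AND[max(0, a+b−1)] → w = 0.16
R2 (z=25.0): ¬rated=1−0.92=0.08, slow=0.80; AND[max(0, a+b−1)] → w = 0.00
R3 (z=-4.0): high=0.80, low=0.11; AND[max(0, a+b−1)] → w = 0.00
R4 (z=-21.7): slow=0.80, rated=0.92, high=0.80; AND[max(0, a+b−1)] → w = 0.52
R5 (z=-19.0): ¬high=1−0.30=0.70, slow=0.80; AND[max(0, a+b−1)] → w = 0.50
Weighted average = (0.16·19.0 + 0.00·25.0 + 0.00·-4.0 + 0.52·-21.7 + 0.50·-19.0) / (0.16 + 0.00 + 0.00 + 0.52 + 0.50)
  = -17.7440 / 1.1800 = -15.04

-15.04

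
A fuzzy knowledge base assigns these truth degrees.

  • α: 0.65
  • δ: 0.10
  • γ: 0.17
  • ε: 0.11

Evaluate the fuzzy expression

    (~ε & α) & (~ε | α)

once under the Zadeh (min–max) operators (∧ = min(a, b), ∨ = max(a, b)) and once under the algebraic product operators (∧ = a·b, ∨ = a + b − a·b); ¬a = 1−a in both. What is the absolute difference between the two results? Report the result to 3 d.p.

Under Zadeh (min–max):
  ~ε = 1 − 0.11 = 0.89
  ~ε & α = min(a, b) on (0.89, 0.65) = 0.65
  ~ε = 1 − 0.11 = 0.89
  ~ε | α = max(a, b) on (0.89, 0.65) = 0.89
  (~ε & α) & (~ε | α) = min(a, b) on (0.65, 0.89) = 0.65
  → value = 0.6500
Under algebraic product:
  ~ε = 1 − 0.1100 = 0.8900
  ~ε & α = a·b on (0.8900, 0.6500) = 0.5785
  ~ε = 1 − 0.1100 = 0.8900
  ~ε | α = a + b − a·b on (0.8900, 0.6500) = 0.9615
  (~ε & α) & (~ε | α) = a·b on (0.5785, 0.9615) = 0.5562
  → value = 0.5562
|0.6500 − 0.5562| = 0.094

0.094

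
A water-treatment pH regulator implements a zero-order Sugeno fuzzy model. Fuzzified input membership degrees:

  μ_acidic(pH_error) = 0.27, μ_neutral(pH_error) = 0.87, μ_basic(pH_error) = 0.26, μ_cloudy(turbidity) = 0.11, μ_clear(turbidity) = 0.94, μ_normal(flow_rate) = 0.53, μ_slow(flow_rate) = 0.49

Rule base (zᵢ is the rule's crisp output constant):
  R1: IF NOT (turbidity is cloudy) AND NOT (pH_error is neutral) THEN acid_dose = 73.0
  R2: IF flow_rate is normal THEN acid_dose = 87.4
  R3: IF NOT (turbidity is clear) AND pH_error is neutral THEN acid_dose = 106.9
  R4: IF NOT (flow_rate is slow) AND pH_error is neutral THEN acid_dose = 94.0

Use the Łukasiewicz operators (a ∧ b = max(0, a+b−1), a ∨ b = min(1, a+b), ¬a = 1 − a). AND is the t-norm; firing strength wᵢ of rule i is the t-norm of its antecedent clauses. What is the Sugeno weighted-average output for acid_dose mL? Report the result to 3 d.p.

R1 (z=73.0): ¬cloudy=1−0.11=0.89, ¬neutral=1−0.87=0.13; AND[max(0, a+b−1)] → w = 0.02
R2 (z=87.4): normal=0.53 → w = 0.53
R3 (z=106.9): ¬clear=1−0.94=0.06, neutral=0.87; AND[max(0, a+b−1)] → w = 0.00
R4 (z=94.0): ¬slow=1−0.49=0.51, neutral=0.87; AND[max(0, a+b−1)] → w = 0.38
Weighted average = (0.02·73.0 + 0.53·87.4 + 0.00·106.9 + 0.38·94.0) / (0.02 + 0.53 + 0.00 + 0.38)
  = 83.5020 / 0.9300 = 89.787

89.787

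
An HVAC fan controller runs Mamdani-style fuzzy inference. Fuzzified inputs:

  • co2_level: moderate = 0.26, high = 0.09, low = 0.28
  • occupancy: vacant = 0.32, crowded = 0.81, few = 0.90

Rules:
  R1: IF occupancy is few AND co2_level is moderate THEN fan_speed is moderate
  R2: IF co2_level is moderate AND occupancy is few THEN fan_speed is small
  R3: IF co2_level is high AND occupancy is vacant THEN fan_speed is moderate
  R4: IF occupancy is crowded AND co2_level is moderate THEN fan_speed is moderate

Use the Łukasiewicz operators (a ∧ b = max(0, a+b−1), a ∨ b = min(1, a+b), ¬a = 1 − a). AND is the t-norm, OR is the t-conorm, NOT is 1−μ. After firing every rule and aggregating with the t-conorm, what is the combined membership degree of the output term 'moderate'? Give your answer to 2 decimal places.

R1: few=0.90, moderate=0.26; AND[max(0, a+b−1)] → w = 0.16
R2: moderate=0.26, few=0.90; AND[max(0, a+b−1)] → w = 0.16
R3: high=0.09, vacant=0.32; AND[max(0, a+b−1)] → w = 0.00
R4: crowded=0.81, moderate=0.26; AND[max(0, a+b−1)] → w = 0.07
Rules with consequent 'moderate': {R1, R3, R4} → strengths 0.16, 0.00, 0.07
Aggregate via t-conorm [min(1, a+b)]: 0.23

0.23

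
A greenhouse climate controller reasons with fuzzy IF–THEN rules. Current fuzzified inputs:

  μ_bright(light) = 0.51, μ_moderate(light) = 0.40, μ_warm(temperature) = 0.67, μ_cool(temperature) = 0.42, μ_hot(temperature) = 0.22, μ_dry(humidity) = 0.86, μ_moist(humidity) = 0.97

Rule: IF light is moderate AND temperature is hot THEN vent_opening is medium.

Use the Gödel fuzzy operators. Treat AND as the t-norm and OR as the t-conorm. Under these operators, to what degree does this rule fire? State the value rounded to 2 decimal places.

0.22

firing strength: moderate=0.40, hot=0.22; AND[min(a, b)] → w = 0.22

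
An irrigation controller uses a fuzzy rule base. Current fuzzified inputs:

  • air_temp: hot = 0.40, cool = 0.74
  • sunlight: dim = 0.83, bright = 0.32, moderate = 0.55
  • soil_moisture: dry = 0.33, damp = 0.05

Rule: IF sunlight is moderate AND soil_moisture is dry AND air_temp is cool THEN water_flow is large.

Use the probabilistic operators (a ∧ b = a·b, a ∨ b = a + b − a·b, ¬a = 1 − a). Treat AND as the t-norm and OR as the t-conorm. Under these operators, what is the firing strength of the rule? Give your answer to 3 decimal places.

0.134

firing strength: moderate=0.55, dry=0.33, cool=0.74; AND[a·b] → w = 0.1343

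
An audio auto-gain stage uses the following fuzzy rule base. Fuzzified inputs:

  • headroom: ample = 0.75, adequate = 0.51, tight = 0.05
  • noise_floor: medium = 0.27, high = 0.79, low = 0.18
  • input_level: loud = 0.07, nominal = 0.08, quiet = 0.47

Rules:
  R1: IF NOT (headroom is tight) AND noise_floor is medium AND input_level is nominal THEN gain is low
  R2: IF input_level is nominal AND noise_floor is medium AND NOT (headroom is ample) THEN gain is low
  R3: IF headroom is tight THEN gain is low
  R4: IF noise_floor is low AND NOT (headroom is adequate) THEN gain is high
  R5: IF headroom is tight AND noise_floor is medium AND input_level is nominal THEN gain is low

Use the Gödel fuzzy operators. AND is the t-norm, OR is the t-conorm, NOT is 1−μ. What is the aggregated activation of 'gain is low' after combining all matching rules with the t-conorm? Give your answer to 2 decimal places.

R1: ¬tight=1−0.05=0.95, medium=0.27, nominal=0.08; AND[min(a, b)] → w = 0.08
R2: nominal=0.08, medium=0.27, ¬ample=1−0.75=0.25; AND[min(a, b)] → w = 0.08
R3: tight=0.05 → w = 0.05
R4: low=0.18, ¬adequate=1−0.51=0.49; AND[min(a, b)] → w = 0.18
R5: tight=0.05, medium=0.27, nominal=0.08; AND[min(a, b)] → w = 0.05
Rules with consequent 'low': {R1, R2, R3, R5} → strengths 0.08, 0.08, 0.05, 0.05
Aggregate via t-conorm [max(a, b)]: 0.08

0.08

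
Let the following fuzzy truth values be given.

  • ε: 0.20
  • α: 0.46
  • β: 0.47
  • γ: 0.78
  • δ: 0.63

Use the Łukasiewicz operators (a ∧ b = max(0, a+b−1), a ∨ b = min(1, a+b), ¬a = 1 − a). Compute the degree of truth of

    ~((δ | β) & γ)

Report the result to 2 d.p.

0.22

δ | β = min(1, a+b) on (0.63, 0.47) = 1.00
(δ | β) & γ = max(0, a+b−1) on (1.00, 0.78) = 0.78
~((δ | β) & γ) = 1 − 0.78 = 0.22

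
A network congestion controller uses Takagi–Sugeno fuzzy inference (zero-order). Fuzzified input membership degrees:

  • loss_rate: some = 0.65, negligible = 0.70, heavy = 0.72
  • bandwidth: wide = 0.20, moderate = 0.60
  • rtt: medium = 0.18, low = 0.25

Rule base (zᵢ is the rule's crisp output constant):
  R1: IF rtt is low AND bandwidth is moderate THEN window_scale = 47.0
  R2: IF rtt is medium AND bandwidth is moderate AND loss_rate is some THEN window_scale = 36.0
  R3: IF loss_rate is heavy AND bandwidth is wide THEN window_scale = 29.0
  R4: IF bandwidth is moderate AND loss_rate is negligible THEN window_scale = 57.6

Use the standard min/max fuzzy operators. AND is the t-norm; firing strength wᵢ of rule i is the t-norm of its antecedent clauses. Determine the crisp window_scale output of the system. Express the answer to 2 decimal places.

47.63

R1 (z=47.0): low=0.25, moderate=0.60; AND[min(a, b)] → w = 0.25
R2 (z=36.0): medium=0.18, moderate=0.60, some=0.65; AND[min(a, b)] → w = 0.18
R3 (z=29.0): heavy=0.72, wide=0.20; AND[min(a, b)] → w = 0.20
R4 (z=57.6): moderate=0.60, negligible=0.70; AND[min(a, b)] → w = 0.60
Weighted average = (0.25·47.0 + 0.18·36.0 + 0.20·29.0 + 0.60·57.6) / (0.25 + 0.18 + 0.20 + 0.60)
  = 58.5900 / 1.2300 = 47.63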